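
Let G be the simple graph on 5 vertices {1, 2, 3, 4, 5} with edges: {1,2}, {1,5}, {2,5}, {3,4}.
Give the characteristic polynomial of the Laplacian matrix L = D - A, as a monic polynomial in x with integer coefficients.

Reading degrees in the order [1, 2, 3, 4, 5] gives [2, 2, 1, 1, 2]; set D = diag(2, 2, 1, 1, 2) and form L = D - A. Computing det(xI - L) by cofactor expansion (or equivalently via sum-over-permutations) gives x^5 - 8x^4 + 21x^3 - 18x^2. The constant term is 0 because L is singular (the all-ones vector lies in its kernel). There are 2 zeros in the spectrum, matching the 2 components.

x^5 - 8x^4 + 21x^3 - 18x^2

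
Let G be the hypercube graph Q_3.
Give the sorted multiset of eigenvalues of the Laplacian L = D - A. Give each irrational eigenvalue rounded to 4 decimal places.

[0, 2, 2, 2, 4, 4, 4, 6]

The graph has 8 vertices and degree multiset [3, 3, 3, 3, 3, 3, 3, 3]; D is the diagonal matrix of degrees and L = D - A. Since every row of L sums to 0, the all-ones vector is in the kernel and 0 is an eigenvalue. The largest eigenvalue, 6, is at most the vertex count 8.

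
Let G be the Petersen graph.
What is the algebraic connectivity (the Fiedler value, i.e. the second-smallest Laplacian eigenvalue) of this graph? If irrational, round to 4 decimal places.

2

The graph has 10 vertices and degree multiset [3, 3, 3, 3, 3, 3, 3, 3, 3, 3]; D is the diagonal matrix of degrees and L = D - A. The smallest Laplacian eigenvalue is always 0. The next one, lambda_2 = 2, measures how hard the graph is to disconnect: larger values mean better connectivity. By the matrix-tree theorem the graph has (1/10) * product of the nonzero eigenvalues = 2000 spanning trees.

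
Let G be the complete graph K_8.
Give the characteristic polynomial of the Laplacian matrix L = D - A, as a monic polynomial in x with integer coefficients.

x^8 - 56x^7 + 1344x^6 - 17920x^5 + 143360x^4 - 688128x^3 + 1835008x^2 - 2097152x

The graph has 8 vertices and degree multiset [7, 7, 7, 7, 7, 7, 7, 7]; D is the diagonal matrix of degrees and L = D - A. L has integer entries, so p(x) = det(xI - L) has integer coefficients. Expanding the determinant yields x^8 - 56x^7 + 1344x^6 - 17920x^5 + 143360x^4 - 688128x^3 + 1835008x^2 - 2097152x. Since p(0) = det(-L) = 0, x divides p(x). The eigenvalues sum to 56, which equals trace(L) = 2|E|.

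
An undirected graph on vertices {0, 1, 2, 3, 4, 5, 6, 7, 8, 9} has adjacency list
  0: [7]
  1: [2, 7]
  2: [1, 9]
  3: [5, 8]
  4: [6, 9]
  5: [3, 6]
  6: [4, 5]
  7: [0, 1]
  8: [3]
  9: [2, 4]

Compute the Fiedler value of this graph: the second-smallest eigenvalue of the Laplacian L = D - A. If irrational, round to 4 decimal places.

Each diagonal entry of L is the vertex degree and each off-diagonal entry is -1 where an edge is present, 0 otherwise; in the order [0, 1, 2, 3, 4, 5, 6, 7, 8, 9] the diagonal is [1, 2, 2, 2, 2, 2, 2, 2, 1, 2]. The sorted Laplacian eigenvalues are [0, 0.0979, 0.3820, 0.8244, 1.3820, 2, 2.6180, 3.1756, 3.6180, 3.9021]; the algebraic connectivity is the second entry, 0.0979. The largest eigenvalue, 3.9021, is at most the vertex count 10.

0.0979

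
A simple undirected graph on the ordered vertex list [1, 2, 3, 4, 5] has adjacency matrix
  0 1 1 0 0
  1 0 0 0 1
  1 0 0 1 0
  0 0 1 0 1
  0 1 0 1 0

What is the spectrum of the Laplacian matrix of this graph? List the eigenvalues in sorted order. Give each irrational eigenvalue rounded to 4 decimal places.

[0, 1.3820, 1.3820, 3.6180, 3.6180]

With the vertex order [1, 2, 3, 4, 5], the degrees are [2, 2, 2, 2, 2], giving D = diag(2, 2, 2, 2, 2) and L = D - A. The multiplicity of 0 as a Laplacian eigenvalue equals the number of connected components. The eigenvalues sum to 10, which equals trace(L) = 2|E|.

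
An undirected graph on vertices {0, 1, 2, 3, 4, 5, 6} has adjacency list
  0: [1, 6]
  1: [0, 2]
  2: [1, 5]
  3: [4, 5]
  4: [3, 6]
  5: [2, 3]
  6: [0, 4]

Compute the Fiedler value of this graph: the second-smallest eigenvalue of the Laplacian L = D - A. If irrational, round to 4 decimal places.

0.7530

Reading degrees in the order [0, 1, 2, 3, 4, 5, 6] gives [2, 2, 2, 2, 2, 2, 2]; set D = diag(2, 2, 2, 2, 2, 2, 2) and form L = D - A. The smallest Laplacian eigenvalue is always 0. The next one, lambda_2 = 0.7530, measures how hard the graph is to disconnect: larger values mean better connectivity. There is one zero in the spectrum, matching the 1 component. By the matrix-tree theorem the graph has (1/7) * product of the nonzero eigenvalues = 7 spanning trees.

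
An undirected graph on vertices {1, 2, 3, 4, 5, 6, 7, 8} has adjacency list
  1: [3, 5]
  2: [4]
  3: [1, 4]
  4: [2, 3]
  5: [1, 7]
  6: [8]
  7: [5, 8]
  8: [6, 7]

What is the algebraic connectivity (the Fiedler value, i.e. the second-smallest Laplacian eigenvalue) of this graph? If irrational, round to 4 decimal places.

Each diagonal entry of L is the vertex degree and each off-diagonal entry is -1 where an edge is present, 0 otherwise; in the order [1, 2, 3, 4, 5, 6, 7, 8] the diagonal is [2, 1, 2, 2, 2, 1, 2, 2]. The smallest Laplacian eigenvalue is always 0. The next one, lambda_2 = 0.1522, measures how hard the graph is to disconnect: larger values mean better connectivity. There is one zero in the spectrum, matching the 1 component. The largest eigenvalue, 3.8478, is at most the vertex count 8.

0.1522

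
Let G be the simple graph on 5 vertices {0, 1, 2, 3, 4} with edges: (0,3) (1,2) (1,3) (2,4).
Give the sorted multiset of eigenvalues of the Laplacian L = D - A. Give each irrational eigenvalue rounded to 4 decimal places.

Each diagonal entry of L is the vertex degree and each off-diagonal entry is -1 where an edge is present, 0 otherwise; in the order [0, 1, 2, 3, 4] the diagonal is [1, 2, 2, 2, 1]. The multiplicity of 0 as a Laplacian eigenvalue equals the number of connected components. The single zero eigenvalue shows the graph is connected. The eigenvalues sum to 8, which equals trace(L) = 2|E|.

[0, 0.3820, 1.3820, 2.6180, 3.6180]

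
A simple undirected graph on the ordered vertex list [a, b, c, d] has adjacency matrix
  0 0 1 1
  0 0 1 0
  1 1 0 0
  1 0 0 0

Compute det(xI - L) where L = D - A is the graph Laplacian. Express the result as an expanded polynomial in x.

Each diagonal entry of L is the vertex degree and each off-diagonal entry is -1 where an edge is present, 0 otherwise; in the order [a, b, c, d] the diagonal is [2, 1, 2, 1]. Computing det(xI - L) by cofactor expansion (or equivalently via sum-over-permutations) gives x^4 - 6x^3 + 10x^2 - 4x. The coefficient of x^3 equals -trace(L) = -6, matching the sum of degrees.

x^4 - 6x^3 + 10x^2 - 4x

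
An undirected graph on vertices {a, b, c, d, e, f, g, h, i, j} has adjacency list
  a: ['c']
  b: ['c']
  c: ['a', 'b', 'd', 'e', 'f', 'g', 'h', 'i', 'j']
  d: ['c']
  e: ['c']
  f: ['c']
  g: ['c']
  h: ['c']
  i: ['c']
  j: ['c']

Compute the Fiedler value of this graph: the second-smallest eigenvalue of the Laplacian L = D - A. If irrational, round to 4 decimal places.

Reading degrees in the order [a, b, c, d, e, f, g, h, i, j] gives [1, 1, 9, 1, 1, 1, 1, 1, 1, 1]; set D = diag(1, 1, 9, 1, 1, 1, 1, 1, 1, 1) and form L = D - A. The sorted Laplacian eigenvalues are [0, 1, 1, 1, 1, 1, 1, 1, 1, 10]; the algebraic connectivity is the second entry, 1. The eigenvalues sum to 18, which equals trace(L) = 2|E|. There is one zero in the spectrum, matching the 1 component.

1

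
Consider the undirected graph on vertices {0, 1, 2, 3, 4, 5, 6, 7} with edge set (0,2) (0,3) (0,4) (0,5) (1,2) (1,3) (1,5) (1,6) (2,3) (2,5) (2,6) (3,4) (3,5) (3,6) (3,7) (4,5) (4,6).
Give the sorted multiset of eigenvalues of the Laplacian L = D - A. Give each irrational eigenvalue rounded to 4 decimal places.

Reading degrees in the order [0, 1, 2, 3, 4, 5, 6, 7] gives [4, 4, 5, 7, 4, 5, 4, 1]; set D = diag(4, 4, 5, 7, 4, 5, 4, 1) and form L = D - A. L is symmetric positive semidefinite, so every eigenvalue is real and nonnegative. There is one zero in the spectrum, matching the 1 component.

[0, 1, 3.2679, 4, 5, 6, 6.7321, 8]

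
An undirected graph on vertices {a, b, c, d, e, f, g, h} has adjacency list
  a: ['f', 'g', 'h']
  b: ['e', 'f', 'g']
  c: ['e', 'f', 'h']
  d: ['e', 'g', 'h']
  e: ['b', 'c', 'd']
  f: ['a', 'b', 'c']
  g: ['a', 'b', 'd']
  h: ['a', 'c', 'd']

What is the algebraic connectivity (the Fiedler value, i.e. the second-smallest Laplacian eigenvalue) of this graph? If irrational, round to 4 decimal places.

2

With the vertex order [a, b, c, d, e, f, g, h], the degrees are [3, 3, 3, 3, 3, 3, 3, 3], giving D = diag(3, 3, 3, 3, 3, 3, 3, 3) and L = D - A. The smallest Laplacian eigenvalue is always 0. The next one, lambda_2 = 2, measures how hard the graph is to disconnect: larger values mean better connectivity. The largest eigenvalue, 6, is at most the vertex count 8. The eigenvalues sum to 24, which equals trace(L) = 2|E|.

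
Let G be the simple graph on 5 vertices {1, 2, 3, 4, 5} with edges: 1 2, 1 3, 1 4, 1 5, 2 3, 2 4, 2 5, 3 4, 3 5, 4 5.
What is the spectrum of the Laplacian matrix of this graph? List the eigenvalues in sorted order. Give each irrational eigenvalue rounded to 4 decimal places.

[0, 5, 5, 5, 5]

Reading degrees in the order [1, 2, 3, 4, 5] gives [4, 4, 4, 4, 4]; set D = diag(4, 4, 4, 4, 4) and form L = D - A. Diagonalising L (or applying a numerical eigensolver to the 5x5 matrix) gives the spectrum above. The single zero eigenvalue shows the graph is connected. By the matrix-tree theorem the graph has (1/5) * product of the nonzero eigenvalues = 125 spanning trees. There is one zero in the spectrum, matching the 1 component.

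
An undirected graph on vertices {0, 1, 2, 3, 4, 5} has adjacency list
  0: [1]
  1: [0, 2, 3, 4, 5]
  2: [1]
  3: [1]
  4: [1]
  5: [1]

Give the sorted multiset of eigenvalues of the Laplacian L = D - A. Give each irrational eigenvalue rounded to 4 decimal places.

[0, 1, 1, 1, 1, 6]

Reading degrees in the order [0, 1, 2, 3, 4, 5] gives [1, 5, 1, 1, 1, 1]; set D = diag(1, 5, 1, 1, 1, 1) and form L = D - A. The multiplicity of 0 as a Laplacian eigenvalue equals the number of connected components. The single zero eigenvalue shows the graph is connected.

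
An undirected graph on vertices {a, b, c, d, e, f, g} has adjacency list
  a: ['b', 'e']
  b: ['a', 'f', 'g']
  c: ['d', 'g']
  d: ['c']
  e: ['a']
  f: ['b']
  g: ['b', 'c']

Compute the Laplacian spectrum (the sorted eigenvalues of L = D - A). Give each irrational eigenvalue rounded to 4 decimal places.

[0, 0.2603, 0.6262, 1.4055, 2.2742, 3.0996, 4.3342]

Reading degrees in the order [a, b, c, d, e, f, g] gives [2, 3, 2, 1, 1, 1, 2]; set D = diag(2, 3, 2, 1, 1, 1, 2) and form L = D - A. Since every row of L sums to 0, the all-ones vector is in the kernel and 0 is an eigenvalue. The eigenvalues sum to 12, which equals trace(L) = 2|E|.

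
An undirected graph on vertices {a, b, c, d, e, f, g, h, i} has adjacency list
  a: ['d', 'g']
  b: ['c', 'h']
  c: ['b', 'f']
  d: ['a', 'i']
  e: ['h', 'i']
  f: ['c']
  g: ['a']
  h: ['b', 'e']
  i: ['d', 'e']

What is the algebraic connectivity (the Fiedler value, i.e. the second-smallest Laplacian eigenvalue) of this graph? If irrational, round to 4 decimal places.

0.1206

With the vertex order [a, b, c, d, e, f, g, h, i], the degrees are [2, 2, 2, 2, 2, 1, 1, 2, 2], giving D = diag(2, 2, 2, 2, 2, 1, 1, 2, 2) and L = D - A. The smallest Laplacian eigenvalue is always 0. The next one, lambda_2 = 0.1206, measures how hard the graph is to disconnect: larger values mean better connectivity. The largest eigenvalue, 3.8794, is at most the vertex count 9. By the matrix-tree theorem the graph has (1/9) * product of the nonzero eigenvalues = 1 spanning tree.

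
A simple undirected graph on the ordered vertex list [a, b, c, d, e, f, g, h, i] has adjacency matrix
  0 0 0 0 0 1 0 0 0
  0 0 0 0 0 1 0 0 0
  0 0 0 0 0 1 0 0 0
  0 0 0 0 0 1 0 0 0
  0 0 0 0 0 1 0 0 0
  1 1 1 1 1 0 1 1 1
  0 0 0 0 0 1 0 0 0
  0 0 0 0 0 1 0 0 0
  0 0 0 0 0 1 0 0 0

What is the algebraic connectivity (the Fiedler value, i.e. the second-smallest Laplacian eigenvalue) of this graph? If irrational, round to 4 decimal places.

1

With the vertex order [a, b, c, d, e, f, g, h, i], the degrees are [1, 1, 1, 1, 1, 8, 1, 1, 1], giving D = diag(1, 1, 1, 1, 1, 8, 1, 1, 1) and L = D - A. The smallest Laplacian eigenvalue is always 0. The next one, lambda_2 = 1, measures how hard the graph is to disconnect: larger values mean better connectivity. The largest eigenvalue, 9, is at most the vertex count 9.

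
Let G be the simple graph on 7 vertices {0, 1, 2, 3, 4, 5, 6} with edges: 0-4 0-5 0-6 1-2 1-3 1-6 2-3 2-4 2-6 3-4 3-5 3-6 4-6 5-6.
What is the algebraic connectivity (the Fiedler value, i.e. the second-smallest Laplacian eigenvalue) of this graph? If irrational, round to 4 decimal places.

Each diagonal entry of L is the vertex degree and each off-diagonal entry is -1 where an edge is present, 0 otherwise; in the order [0, 1, 2, 3, 4, 5, 6] the diagonal is [3, 3, 4, 5, 4, 3, 6]. The sorted Laplacian eigenvalues are [0, 2.1088, 3.2954, 4, 5.3174, 6.2784, 7]; the algebraic connectivity is the second entry, 2.1088. There is one zero in the spectrum, matching the 1 component.

2.1088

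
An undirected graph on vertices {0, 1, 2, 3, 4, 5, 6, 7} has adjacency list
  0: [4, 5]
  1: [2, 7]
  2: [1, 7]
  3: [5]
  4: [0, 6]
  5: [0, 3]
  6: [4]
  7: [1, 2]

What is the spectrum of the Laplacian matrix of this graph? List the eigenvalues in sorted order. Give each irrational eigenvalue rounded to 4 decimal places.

Reading degrees in the order [0, 1, 2, 3, 4, 5, 6, 7] gives [2, 2, 2, 1, 2, 2, 1, 2]; set D = diag(2, 2, 2, 1, 2, 2, 1, 2) and form L = D - A. Diagonalising L (or applying a numerical eigensolver to the 8x8 matrix) gives the spectrum above. The 2 zero eigenvalues correspond to the 2 connected components.

[0, 0, 0.3820, 1.3820, 2.6180, 3, 3, 3.6180]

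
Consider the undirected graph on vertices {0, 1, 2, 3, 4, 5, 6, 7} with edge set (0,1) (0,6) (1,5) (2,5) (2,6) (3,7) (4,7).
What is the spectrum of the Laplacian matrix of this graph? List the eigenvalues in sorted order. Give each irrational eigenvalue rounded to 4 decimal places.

Reading degrees in the order [0, 1, 2, 3, 4, 5, 6, 7] gives [2, 2, 2, 1, 1, 2, 2, 2]; set D = diag(2, 2, 2, 1, 1, 2, 2, 2) and form L = D - A. Since every row of L sums to 0, the all-ones vector is in the kernel and 0 is an eigenvalue. The 2 zero eigenvalues correspond to the 2 connected components.

[0, 0, 1, 1.3820, 1.3820, 3, 3.6180, 3.6180]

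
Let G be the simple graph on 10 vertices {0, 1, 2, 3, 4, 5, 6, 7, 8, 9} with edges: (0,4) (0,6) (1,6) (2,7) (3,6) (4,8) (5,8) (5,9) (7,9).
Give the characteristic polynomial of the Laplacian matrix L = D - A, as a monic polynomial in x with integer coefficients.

x^10 - 18x^9 + 135x^8 - 548x^7 + 1310x^6 - 1882x^5 + 1590x^4 - 736x^3 + 158x^2 - 10x

Each diagonal entry of L is the vertex degree and each off-diagonal entry is -1 where an edge is present, 0 otherwise; in the order [0, 1, 2, 3, 4, 5, 6, 7, 8, 9] the diagonal is [2, 1, 1, 1, 2, 2, 3, 2, 2, 2]. Computing det(xI - L) by cofactor expansion (or equivalently via sum-over-permutations) gives x^10 - 18x^9 + 135x^8 - 548x^7 + 1310x^6 - 1882x^5 + 1590x^4 - 736x^3 + 158x^2 - 10x. Since p(0) = det(-L) = 0, x divides p(x). By the matrix-tree theorem the graph has (1/10) * product of the nonzero eigenvalues = 1 spanning tree. There is one zero in the spectrum, matching the 1 component.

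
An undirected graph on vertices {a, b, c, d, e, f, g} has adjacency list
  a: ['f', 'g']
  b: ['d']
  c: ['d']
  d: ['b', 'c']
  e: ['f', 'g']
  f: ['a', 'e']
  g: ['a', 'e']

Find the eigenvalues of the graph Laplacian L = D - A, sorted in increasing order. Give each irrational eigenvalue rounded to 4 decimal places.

[0, 0, 1, 2, 2, 3, 4]

Each diagonal entry of L is the vertex degree and each off-diagonal entry is -1 where an edge is present, 0 otherwise; in the order [a, b, c, d, e, f, g] the diagonal is [2, 1, 1, 2, 2, 2, 2]. Diagonalising L (or applying a numerical eigensolver to the 7x7 matrix) gives the spectrum above. The 2 zero eigenvalues correspond to the 2 connected components. The largest eigenvalue, 4, is at most the vertex count 7. There are 2 zeros in the spectrum, matching the 2 components.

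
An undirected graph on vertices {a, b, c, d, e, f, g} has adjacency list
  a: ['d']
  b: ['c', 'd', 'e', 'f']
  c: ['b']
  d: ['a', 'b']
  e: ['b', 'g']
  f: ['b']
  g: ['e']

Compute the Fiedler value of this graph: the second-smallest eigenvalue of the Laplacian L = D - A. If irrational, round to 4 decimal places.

With the vertex order [a, b, c, d, e, f, g], the degrees are [1, 4, 1, 2, 2, 1, 1], giving D = diag(1, 4, 1, 2, 2, 1, 1) and L = D - A. Computing the eigenvalues of L and sorting gives [0, 0.3820, 0.6086, 1, 2.2271, 2.6180, 5.1642]. The Fiedler value lambda_2 = 0.3820 is strictly positive, so the graph is connected. The eigenvalues sum to 12, which equals trace(L) = 2|E|.

0.3820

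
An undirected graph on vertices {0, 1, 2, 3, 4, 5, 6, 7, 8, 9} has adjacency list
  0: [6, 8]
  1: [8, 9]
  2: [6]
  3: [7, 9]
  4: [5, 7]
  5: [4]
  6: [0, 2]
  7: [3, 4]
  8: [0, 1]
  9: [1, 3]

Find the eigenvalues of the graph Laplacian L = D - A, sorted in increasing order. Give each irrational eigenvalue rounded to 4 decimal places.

[0, 0.0979, 0.3820, 0.8244, 1.3820, 2, 2.6180, 3.1756, 3.6180, 3.9021]

Each diagonal entry of L is the vertex degree and each off-diagonal entry is -1 where an edge is present, 0 otherwise; in the order [0, 1, 2, 3, 4, 5, 6, 7, 8, 9] the diagonal is [2, 2, 1, 2, 2, 1, 2, 2, 2, 2]. L is symmetric positive semidefinite, so every eigenvalue is real and nonnegative.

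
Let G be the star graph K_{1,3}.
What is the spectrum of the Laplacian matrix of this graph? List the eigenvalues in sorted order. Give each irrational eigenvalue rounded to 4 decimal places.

[0, 1, 1, 4]

The graph has 4 vertices and degree multiset [3, 1, 1, 1]; D is the diagonal matrix of degrees and L = D - A. L is symmetric positive semidefinite, so every eigenvalue is real and nonnegative. The single zero eigenvalue shows the graph is connected. The largest eigenvalue, 4, is at most the vertex count 4.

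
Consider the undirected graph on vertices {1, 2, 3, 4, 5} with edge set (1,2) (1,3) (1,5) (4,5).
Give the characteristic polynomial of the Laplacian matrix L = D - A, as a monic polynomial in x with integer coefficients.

x^5 - 8x^4 + 20x^3 - 18x^2 + 5x

Reading degrees in the order [1, 2, 3, 4, 5] gives [3, 1, 1, 1, 2]; set D = diag(3, 1, 1, 1, 2) and form L = D - A. Computing det(xI - L) by cofactor expansion (or equivalently via sum-over-permutations) gives x^5 - 8x^4 + 20x^3 - 18x^2 + 5x. Since p(0) = det(-L) = 0, x divides p(x).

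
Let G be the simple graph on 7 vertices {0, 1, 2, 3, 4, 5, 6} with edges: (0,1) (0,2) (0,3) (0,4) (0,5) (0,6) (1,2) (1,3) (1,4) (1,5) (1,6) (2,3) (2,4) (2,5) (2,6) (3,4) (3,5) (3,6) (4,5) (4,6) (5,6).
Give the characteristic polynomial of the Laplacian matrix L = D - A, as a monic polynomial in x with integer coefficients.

With the vertex order [0, 1, 2, 3, 4, 5, 6], the degrees are [6, 6, 6, 6, 6, 6, 6], giving D = diag(6, 6, 6, 6, 6, 6, 6) and L = D - A. Computing det(xI - L) by cofactor expansion (or equivalently via sum-over-permutations) gives x^7 - 42x^6 + 735x^5 - 6860x^4 + 36015x^3 - 100842x^2 + 117649x. Since p(0) = det(-L) = 0, x divides p(x). There is one zero in the spectrum, matching the 1 component.

x^7 - 42x^6 + 735x^5 - 6860x^4 + 36015x^3 - 100842x^2 + 117649x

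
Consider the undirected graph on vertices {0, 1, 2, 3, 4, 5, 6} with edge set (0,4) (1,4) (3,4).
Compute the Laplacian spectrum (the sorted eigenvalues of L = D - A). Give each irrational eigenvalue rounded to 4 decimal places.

[0, 0, 0, 0, 1, 1, 4]

With the vertex order [0, 1, 2, 3, 4, 5, 6], the degrees are [1, 1, 0, 1, 3, 0, 0], giving D = diag(1, 1, 0, 1, 3, 0, 0) and L = D - A. The multiplicity of 0 as a Laplacian eigenvalue equals the number of connected components. The 4 zero eigenvalues correspond to the 4 connected components. There are 4 zeros in the spectrum, matching the 4 components.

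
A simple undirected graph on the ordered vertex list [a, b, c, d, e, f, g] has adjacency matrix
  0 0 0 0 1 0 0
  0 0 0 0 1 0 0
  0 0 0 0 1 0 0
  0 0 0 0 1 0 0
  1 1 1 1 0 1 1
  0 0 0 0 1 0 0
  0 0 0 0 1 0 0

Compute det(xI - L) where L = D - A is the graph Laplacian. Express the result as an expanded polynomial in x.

x^7 - 12x^6 + 45x^5 - 80x^4 + 75x^3 - 36x^2 + 7x

With the vertex order [a, b, c, d, e, f, g], the degrees are [1, 1, 1, 1, 6, 1, 1], giving D = diag(1, 1, 1, 1, 6, 1, 1) and L = D - A. The eigenvalues of L are [0, 1, 1, 1, 1, 1, 7]; the characteristic polynomial is the product of (x - lambda_i), which multiplies out to x^7 - 12x^6 + 45x^5 - 80x^4 + 75x^3 - 36x^2 + 7x. The coefficient of x^6 equals -trace(L) = -12, matching the sum of degrees. The eigenvalues sum to 12, which equals trace(L) = 2|E|.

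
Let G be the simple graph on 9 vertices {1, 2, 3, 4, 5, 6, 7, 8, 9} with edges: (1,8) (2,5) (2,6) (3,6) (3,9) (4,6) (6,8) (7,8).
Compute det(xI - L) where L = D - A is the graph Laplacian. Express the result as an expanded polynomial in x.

With the vertex order [1, 2, 3, 4, 5, 6, 7, 8, 9], the degrees are [1, 2, 2, 1, 1, 4, 1, 3, 1], giving D = diag(1, 2, 2, 1, 1, 4, 1, 3, 1) and L = D - A. L has integer entries, so p(x) = det(xI - L) has integer coefficients. Expanding the determinant yields x^9 - 16x^8 + 101x^7 - 326x^6 + 582x^5 - 582x^4 + 317x^3 - 86x^2 + 9x. The coefficient of x^8 equals -trace(L) = -16, matching the sum of degrees. By the matrix-tree theorem the graph has (1/9) * product of the nonzero eigenvalues = 1 spanning tree. The largest eigenvalue, 5.3818, is at most the vertex count 9.

x^9 - 16x^8 + 101x^7 - 326x^6 + 582x^5 - 582x^4 + 317x^3 - 86x^2 + 9x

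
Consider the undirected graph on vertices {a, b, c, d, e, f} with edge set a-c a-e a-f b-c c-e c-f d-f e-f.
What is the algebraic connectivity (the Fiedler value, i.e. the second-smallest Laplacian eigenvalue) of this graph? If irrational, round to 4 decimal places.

0.7639

Each diagonal entry of L is the vertex degree and each off-diagonal entry is -1 where an edge is present, 0 otherwise; in the order [a, b, c, d, e, f] the diagonal is [3, 1, 4, 1, 3, 4]. The sorted Laplacian eigenvalues are [0, 0.7639, 1.2679, 4, 4.7321, 5.2361]; the algebraic connectivity is the second entry, 0.7639. The largest eigenvalue, 5.2361, is at most the vertex count 6.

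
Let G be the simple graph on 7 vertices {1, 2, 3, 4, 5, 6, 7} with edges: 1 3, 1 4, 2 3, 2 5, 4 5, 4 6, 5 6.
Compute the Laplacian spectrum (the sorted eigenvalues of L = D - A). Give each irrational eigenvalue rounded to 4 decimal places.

With the vertex order [1, 2, 3, 4, 5, 6, 7], the degrees are [2, 2, 2, 3, 3, 2, 0], giving D = diag(2, 2, 2, 3, 3, 2, 0) and L = D - A. Diagonalising L (or applying a numerical eigensolver to the 7x7 matrix) gives the spectrum above. The 2 zero eigenvalues correspond to the 2 connected components. The eigenvalues sum to 14, which equals trace(L) = 2|E|.

[0, 0, 1, 1.5858, 3, 4, 4.4142]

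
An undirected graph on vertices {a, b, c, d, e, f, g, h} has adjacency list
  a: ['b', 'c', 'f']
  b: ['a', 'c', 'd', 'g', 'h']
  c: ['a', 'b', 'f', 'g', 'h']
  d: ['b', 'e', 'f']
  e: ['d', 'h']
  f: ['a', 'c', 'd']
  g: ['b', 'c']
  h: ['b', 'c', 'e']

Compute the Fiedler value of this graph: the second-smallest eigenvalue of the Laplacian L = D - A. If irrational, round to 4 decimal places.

Each diagonal entry of L is the vertex degree and each off-diagonal entry is -1 where an edge is present, 0 otherwise; in the order [a, b, c, d, e, f, g, h] the diagonal is [3, 5, 5, 3, 2, 3, 2, 3]. Computing the eigenvalues of L and sorting gives [0, 1.3034, 1.8591, 2.6906, 3.6327, 4, 6.0269, 6.4873]. The Fiedler value lambda_2 = 1.3034 is strictly positive, so the graph is connected. There is one zero in the spectrum, matching the 1 component.

1.3034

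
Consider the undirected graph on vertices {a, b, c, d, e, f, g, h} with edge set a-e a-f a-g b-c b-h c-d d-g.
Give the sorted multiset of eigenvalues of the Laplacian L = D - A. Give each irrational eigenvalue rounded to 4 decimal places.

[0, 0.1667, 0.7276, 1, 1.6353, 2.6729, 3.5643, 4.2332]

Each diagonal entry of L is the vertex degree and each off-diagonal entry is -1 where an edge is present, 0 otherwise; in the order [a, b, c, d, e, f, g, h] the diagonal is [3, 2, 2, 2, 1, 1, 2, 1]. L is symmetric positive semidefinite, so every eigenvalue is real and nonnegative. The eigenvalues sum to 14, which equals trace(L) = 2|E|. By the matrix-tree theorem the graph has (1/8) * product of the nonzero eigenvalues = 1 spanning tree.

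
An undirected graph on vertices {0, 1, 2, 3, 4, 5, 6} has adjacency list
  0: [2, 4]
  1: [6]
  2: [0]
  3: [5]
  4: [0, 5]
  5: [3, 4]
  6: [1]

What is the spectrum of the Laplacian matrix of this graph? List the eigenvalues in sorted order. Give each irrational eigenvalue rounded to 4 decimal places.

Reading degrees in the order [0, 1, 2, 3, 4, 5, 6] gives [2, 1, 1, 1, 2, 2, 1]; set D = diag(2, 1, 1, 1, 2, 2, 1) and form L = D - A. L is symmetric positive semidefinite, so every eigenvalue is real and nonnegative. The 2 zero eigenvalues correspond to the 2 connected components. There are 2 zeros in the spectrum, matching the 2 components.

[0, 0, 0.3820, 1.3820, 2, 2.6180, 3.6180]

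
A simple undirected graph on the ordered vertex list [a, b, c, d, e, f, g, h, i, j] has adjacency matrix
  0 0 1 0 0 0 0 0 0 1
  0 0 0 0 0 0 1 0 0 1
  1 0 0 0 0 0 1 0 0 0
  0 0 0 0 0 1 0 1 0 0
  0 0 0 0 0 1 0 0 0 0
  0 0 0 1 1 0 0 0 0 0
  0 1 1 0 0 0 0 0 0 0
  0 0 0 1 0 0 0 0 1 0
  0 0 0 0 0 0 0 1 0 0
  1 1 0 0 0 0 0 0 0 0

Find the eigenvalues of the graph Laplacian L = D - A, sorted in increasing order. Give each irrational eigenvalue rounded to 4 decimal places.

Reading degrees in the order [a, b, c, d, e, f, g, h, i, j] gives [2, 2, 2, 2, 1, 2, 2, 2, 1, 2]; set D = diag(2, 2, 2, 2, 1, 2, 2, 2, 1, 2) and form L = D - A. Diagonalising L (or applying a numerical eigensolver to the 10x10 matrix) gives the spectrum above. The 2 zero eigenvalues correspond to the 2 connected components. There are 2 zeros in the spectrum, matching the 2 components. The largest eigenvalue, 3.6180, is at most the vertex count 10.

[0, 0, 0.3820, 1.3820, 1.3820, 1.3820, 2.6180, 3.6180, 3.6180, 3.6180]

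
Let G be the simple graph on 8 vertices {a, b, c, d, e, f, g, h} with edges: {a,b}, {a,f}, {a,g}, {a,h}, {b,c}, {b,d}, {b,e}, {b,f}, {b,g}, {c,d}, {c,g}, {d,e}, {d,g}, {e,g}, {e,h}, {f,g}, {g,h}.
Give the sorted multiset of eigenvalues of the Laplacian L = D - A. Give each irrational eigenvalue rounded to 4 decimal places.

Reading degrees in the order [a, b, c, d, e, f, g, h] gives [4, 6, 3, 4, 4, 3, 7, 3]; set D = diag(4, 6, 3, 4, 4, 3, 7, 3) and form L = D - A. Diagonalising L (or applying a numerical eigensolver to the 8x8 matrix) gives the spectrum above. The largest eigenvalue, 8, is at most the vertex count 8.

[0, 2.1887, 2.5858, 3.7969, 4.8626, 5.4142, 7.1518, 8]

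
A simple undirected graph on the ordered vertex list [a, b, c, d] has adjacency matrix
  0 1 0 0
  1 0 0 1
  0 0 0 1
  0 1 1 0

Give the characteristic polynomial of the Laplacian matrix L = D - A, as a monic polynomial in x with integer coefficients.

With the vertex order [a, b, c, d], the degrees are [1, 2, 1, 2], giving D = diag(1, 2, 1, 2) and L = D - A. L has integer entries, so p(x) = det(xI - L) has integer coefficients. Expanding the determinant yields x^4 - 6x^3 + 10x^2 - 4x. The coefficient of x^3 equals -trace(L) = -6, matching the sum of degrees. The eigenvalues sum to 6, which equals trace(L) = 2|E|.

x^4 - 6x^3 + 10x^2 - 4x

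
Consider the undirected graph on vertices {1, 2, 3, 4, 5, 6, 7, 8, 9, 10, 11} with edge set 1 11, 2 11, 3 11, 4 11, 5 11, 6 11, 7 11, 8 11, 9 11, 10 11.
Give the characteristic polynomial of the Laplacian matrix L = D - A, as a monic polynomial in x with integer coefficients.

x^11 - 20x^10 + 135x^9 - 480x^8 + 1050x^7 - 1512x^6 + 1470x^5 - 960x^4 + 405x^3 - 100x^2 + 11x

Reading degrees in the order [1, 2, 3, 4, 5, 6, 7, 8, 9, 10, 11] gives [1, 1, 1, 1, 1, 1, 1, 1, 1, 1, 10]; set D = diag(1, 1, 1, 1, 1, 1, 1, 1, 1, 1, 10) and form L = D - A. Computing det(xI - L) by cofactor expansion (or equivalently via sum-over-permutations) gives x^11 - 20x^10 + 135x^9 - 480x^8 + 1050x^7 - 1512x^6 + 1470x^5 - 960x^4 + 405x^3 - 100x^2 + 11x. The constant term is 0 because L is singular (the all-ones vector lies in its kernel). The largest eigenvalue, 11, is at most the vertex count 11.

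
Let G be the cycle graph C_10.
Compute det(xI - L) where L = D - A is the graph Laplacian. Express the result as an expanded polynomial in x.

x^10 - 20x^9 + 170x^8 - 800x^7 + 2275x^6 - 4004x^5 + 4290x^4 - 2640x^3 + 825x^2 - 100x

The graph has 10 vertices and degree multiset [2, 2, 2, 2, 2, 2, 2, 2, 2, 2]; D is the diagonal matrix of degrees and L = D - A. L has integer entries, so p(x) = det(xI - L) has integer coefficients. Expanding the determinant yields x^10 - 20x^9 + 170x^8 - 800x^7 + 2275x^6 - 4004x^5 + 4290x^4 - 2640x^3 + 825x^2 - 100x. Since p(0) = det(-L) = 0, x divides p(x). There is one zero in the spectrum, matching the 1 component.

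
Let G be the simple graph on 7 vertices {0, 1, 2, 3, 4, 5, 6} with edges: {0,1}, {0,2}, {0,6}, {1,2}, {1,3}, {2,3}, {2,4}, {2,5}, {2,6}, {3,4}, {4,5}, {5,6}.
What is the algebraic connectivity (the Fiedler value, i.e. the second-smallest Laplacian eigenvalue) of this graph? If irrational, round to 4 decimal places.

With the vertex order [0, 1, 2, 3, 4, 5, 6], the degrees are [3, 3, 6, 3, 3, 3, 3], giving D = diag(3, 3, 6, 3, 3, 3, 3) and L = D - A. The sorted Laplacian eigenvalues are [0, 2, 2, 4, 4, 5, 7]; the algebraic connectivity is the second entry, 2.

2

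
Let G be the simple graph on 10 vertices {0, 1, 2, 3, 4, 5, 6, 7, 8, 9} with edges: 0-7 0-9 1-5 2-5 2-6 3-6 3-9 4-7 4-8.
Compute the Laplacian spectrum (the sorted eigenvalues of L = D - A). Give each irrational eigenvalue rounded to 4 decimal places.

Each diagonal entry of L is the vertex degree and each off-diagonal entry is -1 where an edge is present, 0 otherwise; in the order [0, 1, 2, 3, 4, 5, 6, 7, 8, 9] the diagonal is [2, 1, 2, 2, 2, 2, 2, 2, 1, 2]. The multiplicity of 0 as a Laplacian eigenvalue equals the number of connected components. The single zero eigenvalue shows the graph is connected.

[0, 0.0979, 0.3820, 0.8244, 1.3820, 2, 2.6180, 3.1756, 3.6180, 3.9021]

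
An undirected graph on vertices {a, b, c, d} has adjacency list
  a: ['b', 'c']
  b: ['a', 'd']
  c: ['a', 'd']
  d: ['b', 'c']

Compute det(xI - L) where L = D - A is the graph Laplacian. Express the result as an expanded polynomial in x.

With the vertex order [a, b, c, d], the degrees are [2, 2, 2, 2], giving D = diag(2, 2, 2, 2) and L = D - A. The eigenvalues of L are [0, 2, 2, 4]; the characteristic polynomial is the product of (x - lambda_i), which multiplies out to x^4 - 8x^3 + 20x^2 - 16x. The coefficient of x^3 equals -trace(L) = -8, matching the sum of degrees. By the matrix-tree theorem the graph has (1/4) * product of the nonzero eigenvalues = 4 spanning trees.

x^4 - 8x^3 + 20x^2 - 16x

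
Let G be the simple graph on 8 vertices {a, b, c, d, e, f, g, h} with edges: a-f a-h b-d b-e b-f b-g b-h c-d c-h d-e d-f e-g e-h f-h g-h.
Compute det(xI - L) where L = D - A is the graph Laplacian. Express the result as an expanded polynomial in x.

With the vertex order [a, b, c, d, e, f, g, h], the degrees are [2, 5, 2, 4, 4, 4, 3, 6], giving D = diag(2, 5, 2, 4, 4, 4, 3, 6) and L = D - A. Computing det(xI - L) by cofactor expansion (or equivalently via sum-over-permutations) gives x^8 - 30x^7 + 372x^6 - 2462x^5 + 9351x^4 - 20288x^3 + 23192x^2 - 10768x. The constant term is 0 because L is singular (the all-ones vector lies in its kernel). The largest eigenvalue, 7.3283, is at most the vertex count 8.

x^8 - 30x^7 + 372x^6 - 2462x^5 + 9351x^4 - 20288x^3 + 23192x^2 - 10768x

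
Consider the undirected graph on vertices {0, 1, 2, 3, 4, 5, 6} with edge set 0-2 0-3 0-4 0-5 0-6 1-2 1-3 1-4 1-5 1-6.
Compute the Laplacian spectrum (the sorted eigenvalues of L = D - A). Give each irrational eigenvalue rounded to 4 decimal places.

[0, 2, 2, 2, 2, 5, 7]

Each diagonal entry of L is the vertex degree and each off-diagonal entry is -1 where an edge is present, 0 otherwise; in the order [0, 1, 2, 3, 4, 5, 6] the diagonal is [5, 5, 2, 2, 2, 2, 2]. The multiplicity of 0 as a Laplacian eigenvalue equals the number of connected components. The eigenvalues sum to 20, which equals trace(L) = 2|E|.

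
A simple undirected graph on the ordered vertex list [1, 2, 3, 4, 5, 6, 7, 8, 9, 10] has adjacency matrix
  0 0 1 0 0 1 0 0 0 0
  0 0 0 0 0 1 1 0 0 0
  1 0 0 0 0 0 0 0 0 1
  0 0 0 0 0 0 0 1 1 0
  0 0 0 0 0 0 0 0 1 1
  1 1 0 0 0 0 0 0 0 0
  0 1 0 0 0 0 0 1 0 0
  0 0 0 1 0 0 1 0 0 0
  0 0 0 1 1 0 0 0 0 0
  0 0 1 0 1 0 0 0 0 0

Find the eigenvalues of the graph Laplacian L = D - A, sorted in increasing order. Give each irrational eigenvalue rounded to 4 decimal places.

Reading degrees in the order [1, 2, 3, 4, 5, 6, 7, 8, 9, 10] gives [2, 2, 2, 2, 2, 2, 2, 2, 2, 2]; set D = diag(2, 2, 2, 2, 2, 2, 2, 2, 2, 2) and form L = D - A. L is symmetric positive semidefinite, so every eigenvalue is real and nonnegative. There is one zero in the spectrum, matching the 1 component. By the matrix-tree theorem the graph has (1/10) * product of the nonzero eigenvalues = 10 spanning trees.

[0, 0.3820, 0.3820, 1.3820, 1.3820, 2.6180, 2.6180, 3.6180, 3.6180, 4]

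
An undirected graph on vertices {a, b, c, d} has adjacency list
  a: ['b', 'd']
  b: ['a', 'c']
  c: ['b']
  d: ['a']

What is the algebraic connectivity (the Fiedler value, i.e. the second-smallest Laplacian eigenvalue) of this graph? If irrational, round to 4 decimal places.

0.5858

Reading degrees in the order [a, b, c, d] gives [2, 2, 1, 1]; set D = diag(2, 2, 1, 1) and form L = D - A. The smallest Laplacian eigenvalue is always 0. The next one, lambda_2 = 0.5858, measures how hard the graph is to disconnect: larger values mean better connectivity. The largest eigenvalue, 3.4142, is at most the vertex count 4. There is one zero in the spectrum, matching the 1 component.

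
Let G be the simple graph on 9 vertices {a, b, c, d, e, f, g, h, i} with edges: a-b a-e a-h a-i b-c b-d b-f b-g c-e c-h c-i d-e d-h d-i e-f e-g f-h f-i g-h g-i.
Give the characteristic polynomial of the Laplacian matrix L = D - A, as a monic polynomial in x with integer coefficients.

x^9 - 40x^8 + 690x^7 - 6720x^6 + 40485x^5 - 154704x^4 + 366560x^3 - 492800x^2 + 288000x

Each diagonal entry of L is the vertex degree and each off-diagonal entry is -1 where an edge is present, 0 otherwise; in the order [a, b, c, d, e, f, g, h, i] the diagonal is [4, 5, 4, 4, 5, 4, 4, 5, 5]. L has integer entries, so p(x) = det(xI - L) has integer coefficients. Expanding the determinant yields x^9 - 40x^8 + 690x^7 - 6720x^6 + 40485x^5 - 154704x^4 + 366560x^3 - 492800x^2 + 288000x. Since p(0) = det(-L) = 0, x divides p(x).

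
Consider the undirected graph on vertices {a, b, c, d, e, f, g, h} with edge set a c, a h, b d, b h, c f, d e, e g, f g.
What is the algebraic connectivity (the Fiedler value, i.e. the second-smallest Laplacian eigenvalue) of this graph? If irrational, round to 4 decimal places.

0.5858

With the vertex order [a, b, c, d, e, f, g, h], the degrees are [2, 2, 2, 2, 2, 2, 2, 2], giving D = diag(2, 2, 2, 2, 2, 2, 2, 2) and L = D - A. The smallest Laplacian eigenvalue is always 0. The next one, lambda_2 = 0.5858, measures how hard the graph is to disconnect: larger values mean better connectivity. By the matrix-tree theorem the graph has (1/8) * product of the nonzero eigenvalues = 8 spanning trees.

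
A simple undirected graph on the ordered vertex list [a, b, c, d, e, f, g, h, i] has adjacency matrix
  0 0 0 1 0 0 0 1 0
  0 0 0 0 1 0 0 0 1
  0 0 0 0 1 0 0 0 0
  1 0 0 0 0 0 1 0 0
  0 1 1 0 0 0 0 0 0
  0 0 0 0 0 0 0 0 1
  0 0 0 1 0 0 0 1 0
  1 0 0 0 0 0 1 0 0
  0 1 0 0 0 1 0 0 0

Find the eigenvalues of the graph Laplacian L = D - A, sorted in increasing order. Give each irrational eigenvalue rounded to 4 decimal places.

[0, 0, 0.3820, 1.3820, 2, 2, 2.6180, 3.6180, 4]

With the vertex order [a, b, c, d, e, f, g, h, i], the degrees are [2, 2, 1, 2, 2, 1, 2, 2, 2], giving D = diag(2, 2, 1, 2, 2, 1, 2, 2, 2) and L = D - A. The multiplicity of 0 as a Laplacian eigenvalue equals the number of connected components. The 2 zero eigenvalues correspond to the 2 connected components. There are 2 zeros in the spectrum, matching the 2 components. The eigenvalues sum to 16, which equals trace(L) = 2|E|.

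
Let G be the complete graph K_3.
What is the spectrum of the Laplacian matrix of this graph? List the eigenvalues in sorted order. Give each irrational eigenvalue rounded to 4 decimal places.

[0, 3, 3]

The graph has 3 vertices and degree multiset [2, 2, 2]; D is the diagonal matrix of degrees and L = D - A. The multiplicity of 0 as a Laplacian eigenvalue equals the number of connected components. The single zero eigenvalue shows the graph is connected. By the matrix-tree theorem the graph has (1/3) * product of the nonzero eigenvalues = 3 spanning trees. The largest eigenvalue, 3, is at most the vertex count 3.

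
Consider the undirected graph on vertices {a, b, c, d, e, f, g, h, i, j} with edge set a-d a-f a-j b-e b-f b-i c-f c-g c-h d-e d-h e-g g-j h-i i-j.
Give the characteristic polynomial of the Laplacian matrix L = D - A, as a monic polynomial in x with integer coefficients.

x^10 - 30x^9 + 390x^8 - 2880x^7 + 13305x^6 - 39882x^5 + 77640x^4 - 94800x^3 + 66000x^2 - 20000x

Each diagonal entry of L is the vertex degree and each off-diagonal entry is -1 where an edge is present, 0 otherwise; in the order [a, b, c, d, e, f, g, h, i, j] the diagonal is [3, 3, 3, 3, 3, 3, 3, 3, 3, 3]. Computing det(xI - L) by cofactor expansion (or equivalently via sum-over-permutations) gives x^10 - 30x^9 + 390x^8 - 2880x^7 + 13305x^6 - 39882x^5 + 77640x^4 - 94800x^3 + 66000x^2 - 20000x. Since p(0) = det(-L) = 0, x divides p(x). There is one zero in the spectrum, matching the 1 component.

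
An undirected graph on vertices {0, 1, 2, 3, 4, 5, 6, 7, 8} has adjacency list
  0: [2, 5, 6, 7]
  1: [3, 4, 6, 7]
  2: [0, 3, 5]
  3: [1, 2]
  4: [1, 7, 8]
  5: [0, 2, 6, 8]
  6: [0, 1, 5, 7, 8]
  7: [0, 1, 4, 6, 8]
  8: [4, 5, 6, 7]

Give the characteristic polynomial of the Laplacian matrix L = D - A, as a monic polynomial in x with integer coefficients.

Each diagonal entry of L is the vertex degree and each off-diagonal entry is -1 where an edge is present, 0 otherwise; in the order [0, 1, 2, 3, 4, 5, 6, 7, 8] the diagonal is [4, 4, 3, 2, 3, 4, 5, 5, 4]. L has integer entries, so p(x) = det(xI - L) has integer coefficients. Expanding the determinant yields x^9 - 34x^8 + 493x^7 - 3970x^6 + 19348x^5 - 58172x^4 + 104790x^3 - 102754x^2 + 41769x. The coefficient of x^8 equals -trace(L) = -34, matching the sum of degrees. By the matrix-tree theorem the graph has (1/9) * product of the nonzero eigenvalues = 4641 spanning trees. The largest eigenvalue, 6.5913, is at most the vertex count 9.

x^9 - 34x^8 + 493x^7 - 3970x^6 + 19348x^5 - 58172x^4 + 104790x^3 - 102754x^2 + 41769x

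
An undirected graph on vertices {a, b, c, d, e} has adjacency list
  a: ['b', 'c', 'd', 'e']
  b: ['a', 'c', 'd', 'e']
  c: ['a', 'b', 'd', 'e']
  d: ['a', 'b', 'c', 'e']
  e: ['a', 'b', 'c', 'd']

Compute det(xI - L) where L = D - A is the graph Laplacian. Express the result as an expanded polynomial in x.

Each diagonal entry of L is the vertex degree and each off-diagonal entry is -1 where an edge is present, 0 otherwise; in the order [a, b, c, d, e] the diagonal is [4, 4, 4, 4, 4]. The eigenvalues of L are [0, 5, 5, 5, 5]; the characteristic polynomial is the product of (x - lambda_i), which multiplies out to x^5 - 20x^4 + 150x^3 - 500x^2 + 625x. The constant term is 0 because L is singular (the all-ones vector lies in its kernel). The largest eigenvalue, 5, is at most the vertex count 5.

x^5 - 20x^4 + 150x^3 - 500x^2 + 625x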